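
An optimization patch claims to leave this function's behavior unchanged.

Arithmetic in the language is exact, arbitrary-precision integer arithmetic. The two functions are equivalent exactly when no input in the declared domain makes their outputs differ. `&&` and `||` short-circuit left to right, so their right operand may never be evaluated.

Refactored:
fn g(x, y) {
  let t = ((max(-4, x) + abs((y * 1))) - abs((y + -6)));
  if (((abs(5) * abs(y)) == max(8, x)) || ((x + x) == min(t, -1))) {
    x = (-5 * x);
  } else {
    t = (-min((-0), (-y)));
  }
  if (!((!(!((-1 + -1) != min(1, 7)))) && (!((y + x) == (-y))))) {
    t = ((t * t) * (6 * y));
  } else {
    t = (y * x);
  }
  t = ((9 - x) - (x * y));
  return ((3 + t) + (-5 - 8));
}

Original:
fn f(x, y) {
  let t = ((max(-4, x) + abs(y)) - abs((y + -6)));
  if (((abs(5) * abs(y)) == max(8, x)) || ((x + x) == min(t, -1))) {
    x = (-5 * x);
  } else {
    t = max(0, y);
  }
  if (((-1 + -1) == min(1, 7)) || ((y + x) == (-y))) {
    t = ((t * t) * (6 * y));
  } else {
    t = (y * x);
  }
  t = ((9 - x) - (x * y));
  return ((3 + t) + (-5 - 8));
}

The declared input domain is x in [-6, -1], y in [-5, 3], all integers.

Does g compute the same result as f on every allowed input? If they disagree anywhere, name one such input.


Although comparison usage differs, arithmetic usage differs, constant usage differs, min/max/abs usage differs, boolean connective usage differs, 54/54 inputs agree.
verdict: equivalent


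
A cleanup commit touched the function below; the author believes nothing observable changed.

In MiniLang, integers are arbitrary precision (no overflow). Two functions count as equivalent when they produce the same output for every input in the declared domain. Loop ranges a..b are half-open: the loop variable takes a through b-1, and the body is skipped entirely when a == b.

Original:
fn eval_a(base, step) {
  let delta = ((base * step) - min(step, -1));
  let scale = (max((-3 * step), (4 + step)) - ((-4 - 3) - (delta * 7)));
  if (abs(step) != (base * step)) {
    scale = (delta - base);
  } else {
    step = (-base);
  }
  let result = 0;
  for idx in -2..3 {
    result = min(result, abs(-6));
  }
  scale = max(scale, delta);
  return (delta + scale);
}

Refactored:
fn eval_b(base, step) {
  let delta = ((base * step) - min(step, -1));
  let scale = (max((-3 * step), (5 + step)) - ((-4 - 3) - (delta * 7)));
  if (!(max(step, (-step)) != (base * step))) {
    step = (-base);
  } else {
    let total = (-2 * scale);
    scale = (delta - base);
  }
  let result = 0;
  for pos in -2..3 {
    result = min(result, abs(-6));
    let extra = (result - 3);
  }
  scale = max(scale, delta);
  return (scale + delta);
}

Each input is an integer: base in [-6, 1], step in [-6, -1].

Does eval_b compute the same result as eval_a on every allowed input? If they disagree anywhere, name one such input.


At base=-1, step=-1: eval_a gives 26, eval_b gives 27.
verdict: not equivalent; witness: base=-1, step=-1


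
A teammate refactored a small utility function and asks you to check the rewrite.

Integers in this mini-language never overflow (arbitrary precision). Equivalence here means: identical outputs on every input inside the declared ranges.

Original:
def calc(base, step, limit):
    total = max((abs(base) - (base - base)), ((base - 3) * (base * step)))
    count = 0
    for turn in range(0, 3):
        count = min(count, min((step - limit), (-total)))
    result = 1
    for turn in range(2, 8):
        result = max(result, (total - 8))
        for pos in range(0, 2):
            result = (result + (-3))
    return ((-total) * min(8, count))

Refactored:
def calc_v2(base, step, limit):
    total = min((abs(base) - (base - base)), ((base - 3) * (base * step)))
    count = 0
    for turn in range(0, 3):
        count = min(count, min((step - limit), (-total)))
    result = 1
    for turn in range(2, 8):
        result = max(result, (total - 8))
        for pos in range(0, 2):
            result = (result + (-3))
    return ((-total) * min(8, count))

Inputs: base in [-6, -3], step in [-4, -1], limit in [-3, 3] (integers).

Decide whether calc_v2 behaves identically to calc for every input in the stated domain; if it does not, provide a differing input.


The rewrite breaks on base=-6, step=-4, limit=-3, where the results are 36 and -216.
calc: total = 6; count = 0; [turn=0]; count = -6; [turn=1]; count = -6; [turn=2]; count = -6; result = 1; [turn=2]; result = 1; [pos=0]; result = -2; [pos=1]; result = -5; [turn=3]; result = -2; [pos=0]; result = -5; [pos=1]; result = -8; [turn=4]; result = -2; [pos=0]; result = -5; [pos=1]; result = -8; [turn=5]; result = -2; [pos=0]; result = -5; [pos=1]; result = -8; [turn=6]; result = -2; [pos=0]; result = -5; [pos=1]; result = -8; [turn=7]; result = -2; [pos=0]; result = -5; [pos=1]; result = -8; return 36
calc_v2: total = -216; count = 0; [turn=0]; count = -1; [turn=1]; count = -1; [turn=2]; count = -1; result = 1; [turn=2]; result = 1; [pos=0]; result = -2; [pos=1]; result = -5; [turn=3]; result = -5; [pos=0]; result = -8; [pos=1]; result = -11; [turn=4]; result = -11; [pos=0]; result = -14; [pos=1]; result = -17; [turn=5]; result = -17; [pos=0]; result = -20; [pos=1]; result = -23; [turn=6]; result = -23; [pos=0]; result = -26; [pos=1]; result = -29; [turn=7]; result = -29; [pos=0]; result = -32; [pos=1]; result = -35; return -216
verdict: not equivalent; witness: base=-6, step=-4, limit=-3


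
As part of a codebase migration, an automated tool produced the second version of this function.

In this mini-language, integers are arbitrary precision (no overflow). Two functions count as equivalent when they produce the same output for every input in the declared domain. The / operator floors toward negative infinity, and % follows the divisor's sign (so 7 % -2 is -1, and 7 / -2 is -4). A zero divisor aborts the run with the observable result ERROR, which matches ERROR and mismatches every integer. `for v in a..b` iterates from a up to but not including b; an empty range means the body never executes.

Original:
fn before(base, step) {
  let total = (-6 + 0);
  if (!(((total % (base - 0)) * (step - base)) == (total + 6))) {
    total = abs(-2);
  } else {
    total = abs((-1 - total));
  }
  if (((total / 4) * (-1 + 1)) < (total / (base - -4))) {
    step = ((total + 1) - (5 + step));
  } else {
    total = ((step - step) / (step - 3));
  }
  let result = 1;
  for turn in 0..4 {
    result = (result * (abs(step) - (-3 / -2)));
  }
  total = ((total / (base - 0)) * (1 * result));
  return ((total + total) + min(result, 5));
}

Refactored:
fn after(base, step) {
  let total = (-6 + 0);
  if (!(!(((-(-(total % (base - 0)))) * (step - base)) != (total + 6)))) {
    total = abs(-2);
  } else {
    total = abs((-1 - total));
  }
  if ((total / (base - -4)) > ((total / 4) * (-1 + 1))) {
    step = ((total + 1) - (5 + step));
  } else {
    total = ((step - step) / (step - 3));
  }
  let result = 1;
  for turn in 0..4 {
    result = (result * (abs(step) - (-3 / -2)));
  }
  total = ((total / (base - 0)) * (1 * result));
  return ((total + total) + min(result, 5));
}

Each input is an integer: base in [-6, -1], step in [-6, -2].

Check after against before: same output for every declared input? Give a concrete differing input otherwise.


Comparing the listings, the differences include: comparison usage differs; also boolean connective usage differs.
Tracing base=-4, step=-4: before: total := -6 | (!(((total % (base - 0)) * (step - base)) == (total + 6))): false | total := 5 | divide-by-zero, output ERROR | after: total := -6 | (!(!(((-(-(total % (base - 0)))) * (step - base)) != (total + 6)))): false | total := 5 | divide-by-zero, output ERROR — matching result ERROR.
Checked all 30 inputs in the declared domain: the outputs agree on every one.
verdict: equivalent


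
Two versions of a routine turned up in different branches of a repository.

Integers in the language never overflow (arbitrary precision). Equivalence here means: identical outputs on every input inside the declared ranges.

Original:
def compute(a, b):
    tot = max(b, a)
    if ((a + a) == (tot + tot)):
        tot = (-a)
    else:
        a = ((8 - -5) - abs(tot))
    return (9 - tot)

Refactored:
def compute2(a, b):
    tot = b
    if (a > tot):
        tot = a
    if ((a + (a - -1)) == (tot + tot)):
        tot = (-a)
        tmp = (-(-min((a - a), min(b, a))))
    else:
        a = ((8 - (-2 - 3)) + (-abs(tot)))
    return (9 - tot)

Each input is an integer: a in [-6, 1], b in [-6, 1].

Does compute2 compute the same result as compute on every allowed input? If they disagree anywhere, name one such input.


These are not equivalent — on a=-6, b=-6 the outputs split (3 vs 15).
compute: tot becomes -6; next ((a + a) == (tot + tot)) evaluates to true; next tot becomes 6; next final value 3
compute2: tot becomes -6; next (a > tot) evaluates to false; next ((a + (a - -1)) == (tot + tot)) evaluates to false; next a becomes 7; next final value 15
verdict: not equivalent; witness: a=-6, b=-6


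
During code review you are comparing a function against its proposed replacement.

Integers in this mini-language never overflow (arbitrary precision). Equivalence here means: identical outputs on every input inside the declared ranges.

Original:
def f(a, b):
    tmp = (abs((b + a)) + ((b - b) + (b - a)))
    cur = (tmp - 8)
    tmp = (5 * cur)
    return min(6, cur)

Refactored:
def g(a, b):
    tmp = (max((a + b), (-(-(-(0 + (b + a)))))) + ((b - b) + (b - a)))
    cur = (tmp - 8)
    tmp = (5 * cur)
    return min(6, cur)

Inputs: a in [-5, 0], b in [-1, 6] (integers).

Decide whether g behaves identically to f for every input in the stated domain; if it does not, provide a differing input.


Behavior is preserved: although arithmetic usage differs; and min/max/abs usage differs; and constant usage differs, the outputs never diverge.
Spot check at a=-3, b=1 — f: tmp=6, then cur=-2, then tmp=-10, then returns -2. g: tmp=6, then cur=-2, then tmp=-10, then returns -2. Both give -2.
Checked all 48 inputs in the declared domain: the outputs agree on every one.
verdict: equivalent


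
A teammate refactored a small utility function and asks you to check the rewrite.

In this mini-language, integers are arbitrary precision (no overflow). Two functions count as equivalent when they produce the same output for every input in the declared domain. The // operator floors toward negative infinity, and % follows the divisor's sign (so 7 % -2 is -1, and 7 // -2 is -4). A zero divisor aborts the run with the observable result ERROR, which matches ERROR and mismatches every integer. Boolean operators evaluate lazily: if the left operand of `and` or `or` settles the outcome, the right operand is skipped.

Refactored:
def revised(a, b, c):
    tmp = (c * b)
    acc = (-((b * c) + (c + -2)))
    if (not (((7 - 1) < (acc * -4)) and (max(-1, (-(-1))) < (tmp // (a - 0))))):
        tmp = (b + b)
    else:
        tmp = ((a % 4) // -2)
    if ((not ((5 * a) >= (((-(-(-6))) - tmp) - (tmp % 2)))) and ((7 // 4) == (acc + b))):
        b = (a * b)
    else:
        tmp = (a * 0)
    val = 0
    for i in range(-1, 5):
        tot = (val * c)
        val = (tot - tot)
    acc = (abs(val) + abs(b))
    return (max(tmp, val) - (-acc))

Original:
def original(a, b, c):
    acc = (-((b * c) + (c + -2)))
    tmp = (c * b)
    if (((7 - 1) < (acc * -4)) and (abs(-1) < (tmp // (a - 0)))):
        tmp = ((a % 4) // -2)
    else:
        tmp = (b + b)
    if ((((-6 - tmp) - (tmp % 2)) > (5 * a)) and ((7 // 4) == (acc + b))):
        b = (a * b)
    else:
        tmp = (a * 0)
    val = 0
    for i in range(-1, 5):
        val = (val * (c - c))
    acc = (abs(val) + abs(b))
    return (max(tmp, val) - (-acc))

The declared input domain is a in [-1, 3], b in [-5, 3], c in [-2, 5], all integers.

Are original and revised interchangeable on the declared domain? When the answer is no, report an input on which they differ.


Comparing the listings, the differences include: min/max/abs usage differs, plus boolean connective usage differs, plus comparison usage differs, plus local variable names differ, plus statement counts differ, plus constant usage differs.
As a probe, take a=-1, b=-3, c=4: original runs acc becomes 10; next tmp becomes -12; next (((7 - 1) < (acc * -4)) and (abs(-1) < (tmp // (a - 0)))) evaluates to false; next tmp becomes -6; next ((((-6 - tmp) - (tmp % 2)) > (5 * a)) and ((7 // 4) == (acc + b))) evaluates to false; next tmp becomes 0; next val becomes 0; next at i=-1:; next val becomes 0; next at i=0:; next val becomes 0; next at i=1:; next val becomes 0; next at i=2:; next val becomes 0; next at i=3:; next val becomes 0; next at i=4:; next val becomes 0; next acc becomes 3; next final value 3; revised runs tmp becomes -12; next acc becomes 10; next (not (((7 - 1) < (acc * -4)) and (max(-1, (-(-1))) < (tmp // (a - 0))))) evaluates to true; next tmp becomes -6; next ((not ((5 * a) >= (((-(-(-6))) - tmp) - (tmp % 2)))) and ((7 // 4) == (acc + b))) evaluates to false; next tmp becomes 0; next val becomes 0; next at i=-1:; next tot becomes 0; next val becomes 0; next at i=0:; next tot becomes 0; next val becomes 0; next at i=1:; next tot becomes 0; next val becomes 0; next at i=2:; next tot becomes 0; next val becomes 0; next at i=3:; next tot becomes 0; next val becomes 0; next at i=4:; next tot becomes 0; next val becomes 0; next acc becomes 3; next final value 3; both end at 3.
An exhaustive pass over the 360 declared inputs shows identical outputs.
verdict: equivalent


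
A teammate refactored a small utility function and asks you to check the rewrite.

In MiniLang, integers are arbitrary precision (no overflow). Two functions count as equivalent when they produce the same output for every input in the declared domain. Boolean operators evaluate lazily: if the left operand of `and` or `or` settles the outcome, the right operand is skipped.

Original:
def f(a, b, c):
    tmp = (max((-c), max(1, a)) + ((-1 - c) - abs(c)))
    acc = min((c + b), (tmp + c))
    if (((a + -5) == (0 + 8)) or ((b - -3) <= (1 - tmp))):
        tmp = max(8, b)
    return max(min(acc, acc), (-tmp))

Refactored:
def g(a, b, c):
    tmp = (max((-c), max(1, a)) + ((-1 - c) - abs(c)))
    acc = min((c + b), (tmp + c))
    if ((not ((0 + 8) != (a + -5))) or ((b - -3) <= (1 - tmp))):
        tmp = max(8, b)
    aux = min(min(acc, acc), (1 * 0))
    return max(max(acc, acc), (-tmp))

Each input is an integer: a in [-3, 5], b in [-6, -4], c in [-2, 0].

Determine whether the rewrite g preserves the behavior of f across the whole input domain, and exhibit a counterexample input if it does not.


The one real change (`min(acc, acc)` became `max(acc, acc)`) has no effect anywhere in the declared ranges; all 81 inputs agree.
verdict: equivalent


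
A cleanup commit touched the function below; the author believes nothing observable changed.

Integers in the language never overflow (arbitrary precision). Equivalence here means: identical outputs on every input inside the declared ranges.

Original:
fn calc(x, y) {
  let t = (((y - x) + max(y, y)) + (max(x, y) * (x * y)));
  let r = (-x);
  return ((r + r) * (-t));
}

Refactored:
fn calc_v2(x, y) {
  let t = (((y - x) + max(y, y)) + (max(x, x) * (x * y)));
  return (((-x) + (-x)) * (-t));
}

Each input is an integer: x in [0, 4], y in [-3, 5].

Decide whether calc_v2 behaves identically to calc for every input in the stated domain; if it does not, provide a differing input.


Input x=1, y=2: 14 from calc versus 10 from calc_v2.
verdict: not equivalent; witness: x=1, y=2


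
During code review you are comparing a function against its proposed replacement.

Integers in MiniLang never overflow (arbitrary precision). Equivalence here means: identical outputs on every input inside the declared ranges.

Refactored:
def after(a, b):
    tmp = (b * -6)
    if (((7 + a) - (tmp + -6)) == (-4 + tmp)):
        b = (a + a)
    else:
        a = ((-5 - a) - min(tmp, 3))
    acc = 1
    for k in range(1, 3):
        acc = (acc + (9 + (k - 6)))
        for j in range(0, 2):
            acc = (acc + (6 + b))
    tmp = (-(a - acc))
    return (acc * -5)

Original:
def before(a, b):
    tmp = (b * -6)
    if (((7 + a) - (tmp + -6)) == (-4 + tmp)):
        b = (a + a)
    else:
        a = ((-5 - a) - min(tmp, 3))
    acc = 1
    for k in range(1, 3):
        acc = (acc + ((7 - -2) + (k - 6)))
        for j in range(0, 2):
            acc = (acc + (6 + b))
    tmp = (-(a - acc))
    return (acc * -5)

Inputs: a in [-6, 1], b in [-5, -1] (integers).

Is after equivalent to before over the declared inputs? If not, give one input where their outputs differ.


Reading the diff, among the changes: constant usage differs; also arithmetic usage differs.
Spot check at a=-5, b=-2 — before: tmp := 12 | (((7 + a) - (tmp + -6)) == (-4 + tmp)): false | a := -3 | acc := 1 | iter k=1: | acc := 5 | iter j=0: | acc := 9 | iter j=1: | acc := 13 | iter k=2: | acc := 18 | iter j=0: | acc := 22 | iter j=1: | acc := 26 | tmp := 29 | result -130. after: tmp := 12 | (((7 + a) - (tmp + -6)) == (-4 + tmp)): false | a := -3 | acc := 1 | iter k=1: | acc := 5 | iter j=0: | acc := 9 | iter j=1: | acc := 13 | iter k=2: | acc := 18 | iter j=0: | acc := 22 | iter j=1: | acc := 26 | tmp := 29 | result -130. Both give -130.
Across all 40 domain points the two functions coincide.
verdict: equivalent


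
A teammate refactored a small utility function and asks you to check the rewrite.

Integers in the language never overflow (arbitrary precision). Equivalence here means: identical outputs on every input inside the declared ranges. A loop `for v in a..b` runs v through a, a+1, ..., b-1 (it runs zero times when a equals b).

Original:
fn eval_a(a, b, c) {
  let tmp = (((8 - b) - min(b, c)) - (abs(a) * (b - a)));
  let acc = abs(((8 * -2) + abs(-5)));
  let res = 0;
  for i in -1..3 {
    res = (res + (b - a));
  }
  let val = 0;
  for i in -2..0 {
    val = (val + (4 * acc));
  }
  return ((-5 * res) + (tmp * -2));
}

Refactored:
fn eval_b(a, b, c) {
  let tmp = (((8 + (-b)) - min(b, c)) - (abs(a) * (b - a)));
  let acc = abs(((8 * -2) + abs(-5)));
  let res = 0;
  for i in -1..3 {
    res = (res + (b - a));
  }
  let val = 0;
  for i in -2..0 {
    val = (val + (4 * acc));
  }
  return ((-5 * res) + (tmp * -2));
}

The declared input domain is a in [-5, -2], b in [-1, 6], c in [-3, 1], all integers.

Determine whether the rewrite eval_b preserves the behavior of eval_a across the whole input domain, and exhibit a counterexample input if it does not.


Differences: arithmetic usage differs — yet all 160 inputs agree.
verdict: equivalent


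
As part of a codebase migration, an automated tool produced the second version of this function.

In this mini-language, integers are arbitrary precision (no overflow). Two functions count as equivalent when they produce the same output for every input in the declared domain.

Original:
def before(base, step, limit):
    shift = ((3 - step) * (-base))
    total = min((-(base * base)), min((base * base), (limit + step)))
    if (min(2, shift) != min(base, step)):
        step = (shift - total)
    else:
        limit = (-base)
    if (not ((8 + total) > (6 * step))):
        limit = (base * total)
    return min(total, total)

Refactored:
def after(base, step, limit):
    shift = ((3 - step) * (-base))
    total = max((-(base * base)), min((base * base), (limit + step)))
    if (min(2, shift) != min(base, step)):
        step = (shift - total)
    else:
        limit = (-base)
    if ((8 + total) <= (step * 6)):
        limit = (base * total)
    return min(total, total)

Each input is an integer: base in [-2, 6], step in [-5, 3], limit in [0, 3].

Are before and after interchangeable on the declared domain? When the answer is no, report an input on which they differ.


On input base=-2, step=-5, limit=0, before returns -5 while after returns -4.
verdict: not equivalent; witness: base=-2, step=-5, limit=0


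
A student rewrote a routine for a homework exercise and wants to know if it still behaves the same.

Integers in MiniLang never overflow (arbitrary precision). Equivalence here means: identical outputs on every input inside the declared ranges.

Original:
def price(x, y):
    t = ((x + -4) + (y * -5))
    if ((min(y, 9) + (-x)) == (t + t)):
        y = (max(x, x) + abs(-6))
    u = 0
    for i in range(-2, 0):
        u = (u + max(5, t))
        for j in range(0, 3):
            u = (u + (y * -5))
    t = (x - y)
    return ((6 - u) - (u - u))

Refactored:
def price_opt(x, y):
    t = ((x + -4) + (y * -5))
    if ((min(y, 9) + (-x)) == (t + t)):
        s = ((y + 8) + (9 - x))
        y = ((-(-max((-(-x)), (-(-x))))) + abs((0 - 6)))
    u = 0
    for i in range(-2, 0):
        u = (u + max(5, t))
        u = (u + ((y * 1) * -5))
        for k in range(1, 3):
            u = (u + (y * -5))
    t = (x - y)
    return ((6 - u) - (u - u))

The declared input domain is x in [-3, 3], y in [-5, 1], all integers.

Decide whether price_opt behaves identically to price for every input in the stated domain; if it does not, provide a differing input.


The two are interchangeable: local variable names differ; and constant usage differs; and arithmetic usage differs; and statement counts differ; and loop structure differs, and every declared input agrees.
Spot check at x=0, y=0 — price: t=-4, then ((min(y, 9) + (-x)) == (t + t)) is false, then u=0, then (i=-2), then u=5, then (j=0), then u=5, then (j=1), then u=5, then (j=2), then u=5, then (i=-1), then u=10, then (j=0), then u=10, then (j=1), then u=10, then (j=2), then u=10, then t=0, then returns -4. price_opt: t=-4, then ((min(y, 9) + (-x)) == (t + t)) is false, then u=0, then (i=-2), then u=5, then u=5, then (k=1), then u=5, then (k=2), then u=5, then (i=-1), then u=10, then u=10, then (k=1), then u=10, then (k=2), then u=10, then t=0, then returns -4. Both give -4.
Sweeping the whole domain (49 inputs) finds no disagreement.
verdict: equivalent


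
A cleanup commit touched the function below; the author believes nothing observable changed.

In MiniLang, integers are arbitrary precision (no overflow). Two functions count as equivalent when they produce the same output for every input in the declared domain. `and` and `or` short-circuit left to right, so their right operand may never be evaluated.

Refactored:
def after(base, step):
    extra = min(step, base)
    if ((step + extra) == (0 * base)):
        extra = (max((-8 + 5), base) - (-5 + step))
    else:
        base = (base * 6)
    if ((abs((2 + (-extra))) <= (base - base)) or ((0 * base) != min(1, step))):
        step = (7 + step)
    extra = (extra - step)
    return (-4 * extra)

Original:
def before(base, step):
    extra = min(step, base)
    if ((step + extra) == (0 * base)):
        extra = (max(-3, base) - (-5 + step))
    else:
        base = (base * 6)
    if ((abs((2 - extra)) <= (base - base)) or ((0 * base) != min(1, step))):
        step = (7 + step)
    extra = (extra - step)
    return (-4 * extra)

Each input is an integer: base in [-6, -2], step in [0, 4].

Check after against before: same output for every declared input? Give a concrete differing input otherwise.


This is a faithful refactor — arithmetic usage differs; constant usage differs, but the computed results match everywhere.
Tracing base=-5, step=0: before: extra=-5, then ((step + extra) == (0 * base)) is false, then base=-30, then ((abs((2 - extra)) <= (base - base)) or ((0 * base) != min(1, step))) is false, then extra=-5, then returns 20 | after: extra=-5, then ((step + extra) == (0 * base)) is false, then base=-30, then ((abs((2 + (-extra))) <= (base - base)) or ((0 * base) != min(1, step))) is false, then extra=-5, then returns 20 — matching result 20.
Checked all 25 inputs in the declared domain: the outputs agree on every one.
verdict: equivalent


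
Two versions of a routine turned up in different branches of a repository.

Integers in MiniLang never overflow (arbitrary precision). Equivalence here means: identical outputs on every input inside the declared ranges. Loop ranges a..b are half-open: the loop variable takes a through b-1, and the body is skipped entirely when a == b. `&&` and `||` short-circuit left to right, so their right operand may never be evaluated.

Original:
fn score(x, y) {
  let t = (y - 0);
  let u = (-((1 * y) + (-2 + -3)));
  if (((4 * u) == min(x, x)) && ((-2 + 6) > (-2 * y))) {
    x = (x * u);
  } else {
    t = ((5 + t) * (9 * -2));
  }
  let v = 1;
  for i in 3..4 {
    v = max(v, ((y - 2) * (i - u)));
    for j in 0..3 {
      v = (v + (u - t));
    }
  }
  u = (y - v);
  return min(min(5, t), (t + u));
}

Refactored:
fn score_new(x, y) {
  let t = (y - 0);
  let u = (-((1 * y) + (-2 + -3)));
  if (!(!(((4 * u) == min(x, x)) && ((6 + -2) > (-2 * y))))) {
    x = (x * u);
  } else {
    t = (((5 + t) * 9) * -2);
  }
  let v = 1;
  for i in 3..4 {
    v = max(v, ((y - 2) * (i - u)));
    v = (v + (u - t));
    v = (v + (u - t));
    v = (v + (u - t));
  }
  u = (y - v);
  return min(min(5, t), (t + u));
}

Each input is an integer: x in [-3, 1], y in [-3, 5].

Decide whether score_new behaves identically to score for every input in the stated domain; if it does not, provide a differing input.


Reading the diff, among the changes: loop structure differs; arithmetic usage differs; local variable names differ; statement counts differ; boolean connective usage differs.
One worked example (x=-2, y=1) — score: t = 1; u = 4; (((4 * u) == min(x, x)) && ((-2 + 6) > (-2 * y))) -> false; t = -108; v = 1; [i=3]; v = 1; [j=0]; v = 113; [j=1]; v = 225; [j=2]; v = 337; u = -336; return -444; score_new: t = 1; u = 4; (!(!(((4 * u) == min(x, x)) && ((6 + -2) > (-2 * y))))) -> false; t = -108; v = 1; [i=3]; v = 1; v = 113; v = 225; v = 337; u = -336; return -444; agreement on -444.
An exhaustive pass over the 45 declared inputs shows identical outputs.
verdict: equivalent


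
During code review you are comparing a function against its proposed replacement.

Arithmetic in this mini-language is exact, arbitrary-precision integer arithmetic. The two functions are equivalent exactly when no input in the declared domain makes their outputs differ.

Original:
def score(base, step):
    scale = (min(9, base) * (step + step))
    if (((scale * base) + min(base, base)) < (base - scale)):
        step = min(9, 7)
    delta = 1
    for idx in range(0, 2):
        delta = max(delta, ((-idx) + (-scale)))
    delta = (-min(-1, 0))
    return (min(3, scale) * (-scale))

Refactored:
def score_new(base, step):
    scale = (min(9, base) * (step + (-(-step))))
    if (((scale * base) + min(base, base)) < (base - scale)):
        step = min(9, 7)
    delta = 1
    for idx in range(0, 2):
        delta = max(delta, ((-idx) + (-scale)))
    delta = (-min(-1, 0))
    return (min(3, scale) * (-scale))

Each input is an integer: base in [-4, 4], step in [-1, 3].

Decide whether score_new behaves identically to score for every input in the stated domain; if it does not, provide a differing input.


The two are interchangeable: same computation, different form, and every declared input agrees.
Spot check at base=-4, step=2 — score: scale becomes -16; next (((scale * base) + min(base, base)) < (base - scale)) evaluates to false; next delta becomes 1; next at idx=0:; next delta becomes 16; next at idx=1:; next delta becomes 16; next delta becomes 1; next final value -256. score_new: scale becomes -16; next (((scale * base) + min(base, base)) < (base - scale)) evaluates to false; next delta becomes 1; next at idx=0:; next delta becomes 16; next at idx=1:; next delta becomes 16; next delta becomes 1; next final value -256. Both give -256.
Every one of the 45 inputs gives matching results.
verdict: equivalent


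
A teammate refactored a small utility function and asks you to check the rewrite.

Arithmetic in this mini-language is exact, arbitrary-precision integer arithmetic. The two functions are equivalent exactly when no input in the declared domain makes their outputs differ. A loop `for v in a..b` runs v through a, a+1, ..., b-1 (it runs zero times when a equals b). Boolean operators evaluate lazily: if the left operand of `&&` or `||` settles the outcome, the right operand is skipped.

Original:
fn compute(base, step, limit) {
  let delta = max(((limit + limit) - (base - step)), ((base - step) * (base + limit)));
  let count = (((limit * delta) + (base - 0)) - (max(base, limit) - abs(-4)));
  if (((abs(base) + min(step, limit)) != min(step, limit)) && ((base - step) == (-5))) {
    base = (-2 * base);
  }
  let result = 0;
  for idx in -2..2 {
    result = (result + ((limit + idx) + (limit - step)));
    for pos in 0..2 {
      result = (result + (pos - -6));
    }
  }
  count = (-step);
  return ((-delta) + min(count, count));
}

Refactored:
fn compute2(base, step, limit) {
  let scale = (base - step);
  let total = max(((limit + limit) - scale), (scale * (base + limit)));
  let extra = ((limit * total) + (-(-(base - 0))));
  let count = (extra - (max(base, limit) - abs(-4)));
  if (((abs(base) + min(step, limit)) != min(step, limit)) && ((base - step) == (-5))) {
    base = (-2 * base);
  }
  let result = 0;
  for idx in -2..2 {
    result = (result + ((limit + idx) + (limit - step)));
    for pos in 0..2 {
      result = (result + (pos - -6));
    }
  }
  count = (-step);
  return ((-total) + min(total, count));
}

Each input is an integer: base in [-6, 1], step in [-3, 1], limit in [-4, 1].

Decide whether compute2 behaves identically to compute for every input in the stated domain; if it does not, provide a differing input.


At base=-3, step=-3, limit=-4: compute gives 3, compute2 gives 0.
verdict: not equivalent; witness: base=-3, step=-3, limit=-4


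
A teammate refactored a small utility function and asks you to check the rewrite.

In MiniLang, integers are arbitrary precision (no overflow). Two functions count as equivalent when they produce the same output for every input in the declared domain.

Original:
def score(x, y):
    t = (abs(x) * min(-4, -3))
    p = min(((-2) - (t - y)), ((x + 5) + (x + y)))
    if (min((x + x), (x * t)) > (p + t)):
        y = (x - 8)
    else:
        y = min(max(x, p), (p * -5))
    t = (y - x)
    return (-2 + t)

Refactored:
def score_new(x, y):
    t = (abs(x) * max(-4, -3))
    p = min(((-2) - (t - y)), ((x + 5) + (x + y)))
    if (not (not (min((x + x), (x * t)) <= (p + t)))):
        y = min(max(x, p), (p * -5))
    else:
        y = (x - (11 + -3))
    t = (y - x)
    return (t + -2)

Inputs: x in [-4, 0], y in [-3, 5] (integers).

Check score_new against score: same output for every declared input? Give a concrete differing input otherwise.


On input x=-3, y=4, score returns -10 while score_new returns -14.
verdict: not equivalent; witness: x=-3, y=4


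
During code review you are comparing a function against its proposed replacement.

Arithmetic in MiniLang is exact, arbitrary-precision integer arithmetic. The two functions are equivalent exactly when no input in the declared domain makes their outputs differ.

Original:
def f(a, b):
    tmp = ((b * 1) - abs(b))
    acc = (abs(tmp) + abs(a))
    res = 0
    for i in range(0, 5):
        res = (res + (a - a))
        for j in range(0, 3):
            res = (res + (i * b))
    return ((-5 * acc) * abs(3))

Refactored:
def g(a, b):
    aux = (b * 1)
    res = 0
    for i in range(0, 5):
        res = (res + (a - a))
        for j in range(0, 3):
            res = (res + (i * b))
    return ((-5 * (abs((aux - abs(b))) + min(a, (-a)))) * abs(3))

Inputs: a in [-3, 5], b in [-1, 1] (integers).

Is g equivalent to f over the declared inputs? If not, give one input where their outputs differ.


There is a counterexample at a=-3, b=-1: -75 on one side, 15 on the other.
f: tmp = -2; acc = 5; res = 0; [i=0]; res = 0; [j=0]; res = 0; [j=1]; res = 0; [j=2]; res = 0; [i=1]; res = 0; [j=0]; res = -1; [j=1]; res = -2; [j=2]; res = -3; [i=2]; res = -3; [j=0]; res = -5; [j=1]; res = -7; [j=2]; res = -9; [i=3]; res = -9; [j=0]; res = -12; [j=1]; res = -15; [j=2]; res = -18; [i=4]; res = -18; [j=0]; res = -22; [j=1]; res = -26; [j=2]; res = -30; return -75
g: aux = -1; res = 0; [i=0]; res = 0; [j=0]; res = 0; [j=1]; res = 0; [j=2]; res = 0; [i=1]; res = 0; [j=0]; res = -1; [j=1]; res = -2; [j=2]; res = -3; [i=2]; res = -3; [j=0]; res = -5; [j=1]; res = -7; [j=2]; res = -9; [i=3]; res = -9; [j=0]; res = -12; [j=1]; res = -15; [j=2]; res = -18; [i=4]; res = -18; [j=0]; res = -22; [j=1]; res = -26; [j=2]; res = -30; return 15
verdict: not equivalent; witness: a=-3, b=-1


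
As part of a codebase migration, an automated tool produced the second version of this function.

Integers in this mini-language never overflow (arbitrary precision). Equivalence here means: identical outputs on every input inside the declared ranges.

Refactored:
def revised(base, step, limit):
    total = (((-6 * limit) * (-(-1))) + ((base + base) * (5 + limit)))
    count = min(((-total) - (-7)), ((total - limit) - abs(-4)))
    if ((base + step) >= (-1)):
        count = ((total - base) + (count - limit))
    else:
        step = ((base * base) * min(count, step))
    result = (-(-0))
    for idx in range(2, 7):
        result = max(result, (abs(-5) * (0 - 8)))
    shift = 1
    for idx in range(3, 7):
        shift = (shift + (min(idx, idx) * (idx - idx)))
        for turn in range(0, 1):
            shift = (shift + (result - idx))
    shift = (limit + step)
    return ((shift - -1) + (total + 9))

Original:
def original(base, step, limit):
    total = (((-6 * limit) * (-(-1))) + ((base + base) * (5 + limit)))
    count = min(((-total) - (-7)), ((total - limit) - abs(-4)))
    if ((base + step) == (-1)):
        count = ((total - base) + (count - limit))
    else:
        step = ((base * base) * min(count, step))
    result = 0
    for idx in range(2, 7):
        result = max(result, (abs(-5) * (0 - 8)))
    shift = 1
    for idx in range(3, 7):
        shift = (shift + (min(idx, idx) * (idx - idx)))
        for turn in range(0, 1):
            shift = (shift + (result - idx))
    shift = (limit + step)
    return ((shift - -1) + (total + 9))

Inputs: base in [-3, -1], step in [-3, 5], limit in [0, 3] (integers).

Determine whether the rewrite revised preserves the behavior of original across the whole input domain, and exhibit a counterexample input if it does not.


Consider the input base=-3, step=3, limit=0.
original: total becomes -30; next count becomes -34; next ((base + step) == (-1)) evaluates to false; next step becomes -306; next result becomes 0; next at idx=2:; next result becomes 0; next at idx=3:; next result becomes 0; next at idx=4:; next result becomes 0; next at idx=5:; next result becomes 0; next at idx=6:; next result becomes 0; next shift becomes 1; next at idx=3:; next shift becomes 1; next at turn=0:; next shift becomes -2; next at idx=4:; next shift becomes -2; next at turn=0:; next shift becomes -6; next at idx=5:; next shift becomes -6; next at turn=0:; next shift becomes -11; next at idx=6:; next shift becomes -11; next at turn=0:; next shift becomes -17; next shift becomes -306; next final value -326
revised: total becomes -30; next count becomes -34; next ((base + step) >= (-1)) evaluates to true; next count becomes -61; next result becomes 0; next at idx=2:; next result becomes 0; next at idx=3:; next result becomes 0; next at idx=4:; next result becomes 0; next at idx=5:; next result becomes 0; next at idx=6:; next result becomes 0; next shift becomes 1; next at idx=3:; next shift becomes 1; next at turn=0:; next shift becomes -2; next at idx=4:; next shift becomes -2; next at turn=0:; next shift becomes -6; next at idx=5:; next shift becomes -6; next at turn=0:; next shift becomes -11; next at idx=6:; next shift becomes -11; next at turn=0:; next shift becomes -17; next shift becomes 3; next final value -17
-326 != -17, so the rewrite changes behavior.
verdict: not equivalent; witness: base=-3, step=3, limit=0


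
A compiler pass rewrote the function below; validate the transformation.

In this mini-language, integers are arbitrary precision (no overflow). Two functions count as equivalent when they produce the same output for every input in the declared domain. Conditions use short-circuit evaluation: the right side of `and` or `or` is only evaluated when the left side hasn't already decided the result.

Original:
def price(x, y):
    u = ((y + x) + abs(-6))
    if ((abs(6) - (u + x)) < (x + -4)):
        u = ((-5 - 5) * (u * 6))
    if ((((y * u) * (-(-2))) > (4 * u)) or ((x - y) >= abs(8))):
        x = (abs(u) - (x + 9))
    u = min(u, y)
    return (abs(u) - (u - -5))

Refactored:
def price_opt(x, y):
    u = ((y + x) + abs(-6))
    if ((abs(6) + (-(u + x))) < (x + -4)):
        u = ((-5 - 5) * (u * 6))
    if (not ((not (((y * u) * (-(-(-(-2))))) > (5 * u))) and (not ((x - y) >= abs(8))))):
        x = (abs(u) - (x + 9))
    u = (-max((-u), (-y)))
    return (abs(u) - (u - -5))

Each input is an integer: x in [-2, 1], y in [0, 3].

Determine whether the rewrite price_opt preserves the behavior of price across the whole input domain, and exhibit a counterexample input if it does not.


The edit looks behavioral (`4` became `5`), but over these ranges it never changes the outcome.
As a probe, take x=0, y=1: price runs u=7, then ((abs(6) - (u + x)) < (x + -4)) is false, then ((((y * u) * (-(-2))) > (4 * u)) or ((x - y) >= abs(8))) is false, then u=1, then returns -5; price_opt runs u=7, then ((abs(6) + (-(u + x))) < (x + -4)) is false, then (not ((not (((y * u) * (-(-(-(-2))))) > (5 * u))) and (not ((x - y) >= abs(8))))) is false, then u=1, then returns -5; both end at -5.
Sweeping the whole domain (16 inputs) finds no disagreement.
verdict: equivalent


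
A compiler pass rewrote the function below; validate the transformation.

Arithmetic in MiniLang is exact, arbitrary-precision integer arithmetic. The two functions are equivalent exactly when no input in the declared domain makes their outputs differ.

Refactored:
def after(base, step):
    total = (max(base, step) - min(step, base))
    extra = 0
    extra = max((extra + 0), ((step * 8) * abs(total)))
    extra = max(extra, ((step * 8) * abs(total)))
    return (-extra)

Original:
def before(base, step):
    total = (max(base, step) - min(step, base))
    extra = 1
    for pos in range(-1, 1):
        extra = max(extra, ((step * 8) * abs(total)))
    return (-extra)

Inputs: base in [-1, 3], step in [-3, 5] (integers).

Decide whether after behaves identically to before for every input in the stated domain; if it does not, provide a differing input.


The rewrite breaks on base=-1, step=-3, where the results are -1 and 0.
before: total := 2 | extra := 1 | iter pos=-1: | extra := 1 | iter pos=0: | extra := 1 | result -1
after: total := 2 | extra := 0 | extra := 0 | extra := 0 | result 0
verdict: not equivalent; witness: base=-1, step=-3


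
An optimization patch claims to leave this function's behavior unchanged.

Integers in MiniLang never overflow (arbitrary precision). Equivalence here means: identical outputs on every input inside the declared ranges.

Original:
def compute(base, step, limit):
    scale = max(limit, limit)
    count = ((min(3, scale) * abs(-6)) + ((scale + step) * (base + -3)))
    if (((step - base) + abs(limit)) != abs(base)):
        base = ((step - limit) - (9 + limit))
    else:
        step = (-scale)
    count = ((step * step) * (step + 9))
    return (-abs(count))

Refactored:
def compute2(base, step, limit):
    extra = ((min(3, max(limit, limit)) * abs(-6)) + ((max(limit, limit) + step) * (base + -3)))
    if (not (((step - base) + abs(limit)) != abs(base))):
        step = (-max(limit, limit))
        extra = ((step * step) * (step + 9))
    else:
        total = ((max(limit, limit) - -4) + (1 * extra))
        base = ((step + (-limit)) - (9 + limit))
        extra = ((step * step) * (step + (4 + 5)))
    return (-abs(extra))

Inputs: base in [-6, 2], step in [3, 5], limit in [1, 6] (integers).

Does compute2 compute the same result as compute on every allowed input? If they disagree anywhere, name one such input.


Changes here: statement counts differ, plus min/max/abs usage differs, plus arithmetic usage differs, plus local variable names differ, plus constant usage differs, plus boolean connective usage differs; the full 162-point sweep finds no disagreement.
verdict: equivalent
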